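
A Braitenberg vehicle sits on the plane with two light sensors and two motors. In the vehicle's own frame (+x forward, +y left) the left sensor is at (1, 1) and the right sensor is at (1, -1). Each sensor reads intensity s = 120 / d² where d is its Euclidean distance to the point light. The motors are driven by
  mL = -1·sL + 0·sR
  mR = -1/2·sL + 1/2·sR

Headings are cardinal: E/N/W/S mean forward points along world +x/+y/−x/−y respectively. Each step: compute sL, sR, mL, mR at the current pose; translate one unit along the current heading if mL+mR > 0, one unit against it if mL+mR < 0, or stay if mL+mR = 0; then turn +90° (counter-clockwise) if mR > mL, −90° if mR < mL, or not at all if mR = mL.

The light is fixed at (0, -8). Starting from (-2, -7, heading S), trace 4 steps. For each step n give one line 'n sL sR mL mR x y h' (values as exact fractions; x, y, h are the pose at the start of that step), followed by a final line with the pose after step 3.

n=0: pose=(-2,-7,S); sL=120, sR=40/3; mL=-120, mR=-160/3; mL+mR=-520/3 → advance -1; mR−mL=200/3 → turn +1·90°
n=1: pose=(-2,-6,E); sL=12, sR=60; mL=-12, mR=24; mL+mR=12 → advance +1; mR−mL=36 → turn +1·90°
n=2: pose=(-1,-6,N); sL=120/13, sR=40/3; mL=-120/13, mR=80/39; mL+mR=-280/39 → advance -1; mR−mL=440/39 → turn +1·90°
n=3: pose=(-1,-7,W); sL=30, sR=15; mL=-30, mR=-15/2; mL+mR=-75/2 → advance -1; mR−mL=45/2 → turn +1·90°

0 120 40/3 -120 -160/3 -2 -7 S
1 12 60 -12 24 -2 -6 E
2 120/13 40/3 -120/13 80/39 -1 -6 N
3 30 15 -30 -15/2 -1 -7 W
final 0 -7 S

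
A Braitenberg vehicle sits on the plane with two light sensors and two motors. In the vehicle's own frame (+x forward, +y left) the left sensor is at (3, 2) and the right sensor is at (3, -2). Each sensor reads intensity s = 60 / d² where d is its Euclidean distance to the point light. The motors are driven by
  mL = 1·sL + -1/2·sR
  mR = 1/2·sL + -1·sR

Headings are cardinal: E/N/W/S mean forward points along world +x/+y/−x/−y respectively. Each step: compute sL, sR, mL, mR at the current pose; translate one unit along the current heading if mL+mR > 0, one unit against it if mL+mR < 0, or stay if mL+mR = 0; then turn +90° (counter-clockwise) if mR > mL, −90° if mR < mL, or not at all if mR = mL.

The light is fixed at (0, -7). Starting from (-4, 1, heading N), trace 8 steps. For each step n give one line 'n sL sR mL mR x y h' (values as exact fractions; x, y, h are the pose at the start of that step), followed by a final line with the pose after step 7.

n=0: pose=(-4,1,N); sL=60/157, sR=12/25; mL=558/3925, mR=-1134/3925; mL+mR=-576/3925 → advance -1; mR−mL=-1692/3925 → turn -1·90°
n=1: pose=(-4,0,E); sL=30/41, sR=30/13; mL=-225/533, mR=-1035/533; mL+mR=-1260/533 → advance -1; mR−mL=-810/533 → turn -1·90°
n=2: pose=(-5,0,S); sL=12/5, sR=12/13; mL=126/65, mR=18/65; mL+mR=144/65 → advance +1; mR−mL=-108/65 → turn -1·90°
n=3: pose=(-5,-1,W); sL=3/4, sR=15/32; mL=33/64, mR=-3/32; mL+mR=27/64 → advance +1; mR−mL=-39/64 → turn -1·90°
n=4: pose=(-6,-1,N); sL=12/29, sR=60/97; mL=294/2813, mR=-1158/2813; mL+mR=-864/2813 → advance -1; mR−mL=-1452/2813 → turn -1·90°
n=5: pose=(-6,-2,E); sL=30/29, sR=10/3; mL=-55/87, mR=-245/87; mL+mR=-100/29 → advance -1; mR−mL=-190/87 → turn -1·90°
n=6: pose=(-7,-2,S); sL=60/29, sR=12/17; mL=846/493, mR=162/493; mL+mR=1008/493 → advance +1; mR−mL=-684/493 → turn -1·90°
n=7: pose=(-7,-3,W); sL=15/26, sR=15/34; mL=315/884, mR=-135/884; mL+mR=45/221 → advance +1; mR−mL=-225/442 → turn -1·90°

0 60/157 12/25 558/3925 -1134/3925 -4 1 N
1 30/41 30/13 -225/533 -1035/533 -4 0 E
2 12/5 12/13 126/65 18/65 -5 0 S
3 3/4 15/32 33/64 -3/32 -5 -1 W
4 12/29 60/97 294/2813 -1158/2813 -6 -1 N
5 30/29 10/3 -55/87 -245/87 -6 -2 E
6 60/29 12/17 846/493 162/493 -7 -2 S
7 15/26 15/34 315/884 -135/884 -7 -3 W
final -8 -3 N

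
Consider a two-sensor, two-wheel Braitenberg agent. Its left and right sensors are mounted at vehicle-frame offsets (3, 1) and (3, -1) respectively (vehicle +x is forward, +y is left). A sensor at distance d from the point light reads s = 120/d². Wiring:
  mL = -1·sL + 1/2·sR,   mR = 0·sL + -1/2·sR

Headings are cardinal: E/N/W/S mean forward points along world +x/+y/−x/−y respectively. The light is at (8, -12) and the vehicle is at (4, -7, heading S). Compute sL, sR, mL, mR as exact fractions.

left sensor world pos  = (5, -10); dL² = 13
right sensor world pos = (3, -10); dR² = 29
sL = 120/13 = 120/13
sR = 120/29 = 120/29
mL = -1·sL + 1/2·sR = -2700/377
mR = 0·sL + -1/2·sR = -60/29

120/13 120/29 -2700/377 -60/29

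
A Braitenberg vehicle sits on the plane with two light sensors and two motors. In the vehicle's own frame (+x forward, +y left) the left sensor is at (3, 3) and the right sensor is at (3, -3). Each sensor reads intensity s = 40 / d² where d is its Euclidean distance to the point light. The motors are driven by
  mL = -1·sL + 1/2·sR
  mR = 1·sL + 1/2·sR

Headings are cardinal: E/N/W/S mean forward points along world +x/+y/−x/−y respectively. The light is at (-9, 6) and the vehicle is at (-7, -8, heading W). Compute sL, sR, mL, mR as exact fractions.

left sensor world pos  = (-10, -11); dL² = 290
right sensor world pos = (-10, -5); dR² = 122
sL = 40/290 = 4/29
sR = 40/122 = 20/61
mL = -1·sL + 1/2·sR = 46/1769
mR = 1·sL + 1/2·sR = 534/1769

4/29 20/61 46/1769 534/1769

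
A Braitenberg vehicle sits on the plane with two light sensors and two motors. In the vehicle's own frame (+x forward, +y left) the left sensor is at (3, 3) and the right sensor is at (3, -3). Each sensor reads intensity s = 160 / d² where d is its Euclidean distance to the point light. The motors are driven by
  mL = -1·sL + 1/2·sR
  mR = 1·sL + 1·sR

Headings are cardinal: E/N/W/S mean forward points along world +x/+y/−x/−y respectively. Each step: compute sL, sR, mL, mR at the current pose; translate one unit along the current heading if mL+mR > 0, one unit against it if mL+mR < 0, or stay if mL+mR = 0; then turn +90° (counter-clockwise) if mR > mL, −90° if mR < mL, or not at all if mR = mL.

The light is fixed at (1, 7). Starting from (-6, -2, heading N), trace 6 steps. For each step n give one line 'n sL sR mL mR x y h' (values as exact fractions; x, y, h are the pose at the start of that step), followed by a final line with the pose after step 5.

0 20/17 40/13 80/221 940/221 -6 -2 N
1 160/221 32/25 -464/5525 11072/5525 -6 -1 W
2 80/73 80/121 -6760/8833 15520/8833 -7 -1 S
3 160/61 160/169 -22160/10309 36800/10309 -7 -2 E
4 20/17 40/13 80/221 940/221 -6 -2 N
5 160/221 32/25 -464/5525 11072/5525 -6 -1 W
final -7 -1 S

n=0: pose=(-6,-2,N); sL=20/17, sR=40/13; mL=80/221, mR=940/221; mL+mR=60/13 → advance +1; mR−mL=860/221 → turn +1·90°
n=1: pose=(-6,-1,W); sL=160/221, sR=32/25; mL=-464/5525, mR=11072/5525; mL+mR=48/25 → advance +1; mR−mL=11536/5525 → turn +1·90°
n=2: pose=(-7,-1,S); sL=80/73, sR=80/121; mL=-6760/8833, mR=15520/8833; mL+mR=120/121 → advance +1; mR−mL=22280/8833 → turn +1·90°
n=3: pose=(-7,-2,E); sL=160/61, sR=160/169; mL=-22160/10309, mR=36800/10309; mL+mR=240/169 → advance +1; mR−mL=58960/10309 → turn +1·90°
n=4: pose=(-6,-2,N); sL=20/17, sR=40/13; mL=80/221, mR=940/221; mL+mR=60/13 → advance +1; mR−mL=860/221 → turn +1·90°
n=5: pose=(-6,-1,W); sL=160/221, sR=32/25; mL=-464/5525, mR=11072/5525; mL+mR=48/25 → advance +1; mR−mL=11536/5525 → turn +1·90°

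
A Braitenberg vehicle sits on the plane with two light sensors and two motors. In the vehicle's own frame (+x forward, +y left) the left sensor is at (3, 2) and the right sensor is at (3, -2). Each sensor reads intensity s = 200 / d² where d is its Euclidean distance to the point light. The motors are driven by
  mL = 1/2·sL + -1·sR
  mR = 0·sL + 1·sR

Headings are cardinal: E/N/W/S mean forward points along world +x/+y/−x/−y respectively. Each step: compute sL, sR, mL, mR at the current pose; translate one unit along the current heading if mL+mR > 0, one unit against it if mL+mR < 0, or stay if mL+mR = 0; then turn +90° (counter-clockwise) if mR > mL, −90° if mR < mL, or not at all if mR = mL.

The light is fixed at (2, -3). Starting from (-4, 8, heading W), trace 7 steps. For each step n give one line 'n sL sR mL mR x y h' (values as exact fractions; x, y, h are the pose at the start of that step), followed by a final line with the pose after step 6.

n=0: pose=(-4,8,W); sL=100/81, sR=4/5; mL=-74/405, mR=4/5; mL+mR=50/81 → advance +1; mR−mL=398/405 → turn +1·90°
n=1: pose=(-5,8,S); sL=200/89, sR=40/29; mL=-660/2581, mR=40/29; mL+mR=100/89 → advance +1; mR−mL=4220/2581 → turn +1·90°
n=2: pose=(-5,7,E); sL=5/4, sR=5/2; mL=-15/8, mR=5/2; mL+mR=5/8 → advance +1; mR−mL=35/8 → turn +1·90°
n=3: pose=(-4,7,N); sL=200/233, sR=40/37; mL=-5620/8621, mR=40/37; mL+mR=100/233 → advance +1; mR−mL=14940/8621 → turn +1·90°
n=4: pose=(-4,8,W); sL=100/81, sR=4/5; mL=-74/405, mR=4/5; mL+mR=50/81 → advance +1; mR−mL=398/405 → turn +1·90°
n=5: pose=(-5,8,S); sL=200/89, sR=40/29; mL=-660/2581, mR=40/29; mL+mR=100/89 → advance +1; mR−mL=4220/2581 → turn +1·90°
n=6: pose=(-5,7,E); sL=5/4, sR=5/2; mL=-15/8, mR=5/2; mL+mR=5/8 → advance +1; mR−mL=35/8 → turn +1·90°

0 100/81 4/5 -74/405 4/5 -4 8 W
1 200/89 40/29 -660/2581 40/29 -5 8 S
2 5/4 5/2 -15/8 5/2 -5 7 E
3 200/233 40/37 -5620/8621 40/37 -4 7 N
4 100/81 4/5 -74/405 4/5 -4 8 W
5 200/89 40/29 -660/2581 40/29 -5 8 S
6 5/4 5/2 -15/8 5/2 -5 7 E
final -4 7 N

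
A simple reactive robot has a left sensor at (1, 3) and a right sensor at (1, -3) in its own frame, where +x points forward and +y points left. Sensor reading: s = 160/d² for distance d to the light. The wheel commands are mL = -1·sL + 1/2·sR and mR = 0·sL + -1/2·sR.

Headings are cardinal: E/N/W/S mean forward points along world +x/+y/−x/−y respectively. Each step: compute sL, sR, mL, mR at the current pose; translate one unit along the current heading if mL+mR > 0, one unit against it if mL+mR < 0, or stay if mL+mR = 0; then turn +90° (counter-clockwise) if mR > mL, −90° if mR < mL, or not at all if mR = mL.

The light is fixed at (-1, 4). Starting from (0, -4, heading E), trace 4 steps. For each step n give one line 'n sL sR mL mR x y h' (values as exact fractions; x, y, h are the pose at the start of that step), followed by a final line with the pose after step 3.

0 160/29 32/25 -3536/725 -16/25 0 -4 E
1 80/29 80/29 -40/29 -40/29 -1 -4 N
2 160/73 160/73 -80/73 -80/73 -1 -5 N
3 16/9 16/9 -8/9 -8/9 -1 -6 N
final -1 -7 N

n=0: pose=(0,-4,E); sL=160/29, sR=32/25; mL=-3536/725, mR=-16/25; mL+mR=-160/29 → advance -1; mR−mL=3072/725 → turn +1·90°
n=1: pose=(-1,-4,N); sL=80/29, sR=80/29; mL=-40/29, mR=-40/29; mL+mR=-80/29 → advance -1; mR−mL=0 → turn +0·90°
n=2: pose=(-1,-5,N); sL=160/73, sR=160/73; mL=-80/73, mR=-80/73; mL+mR=-160/73 → advance -1; mR−mL=0 → turn +0·90°
n=3: pose=(-1,-6,N); sL=16/9, sR=16/9; mL=-8/9, mR=-8/9; mL+mR=-16/9 → advance -1; mR−mL=0 → turn +0·90°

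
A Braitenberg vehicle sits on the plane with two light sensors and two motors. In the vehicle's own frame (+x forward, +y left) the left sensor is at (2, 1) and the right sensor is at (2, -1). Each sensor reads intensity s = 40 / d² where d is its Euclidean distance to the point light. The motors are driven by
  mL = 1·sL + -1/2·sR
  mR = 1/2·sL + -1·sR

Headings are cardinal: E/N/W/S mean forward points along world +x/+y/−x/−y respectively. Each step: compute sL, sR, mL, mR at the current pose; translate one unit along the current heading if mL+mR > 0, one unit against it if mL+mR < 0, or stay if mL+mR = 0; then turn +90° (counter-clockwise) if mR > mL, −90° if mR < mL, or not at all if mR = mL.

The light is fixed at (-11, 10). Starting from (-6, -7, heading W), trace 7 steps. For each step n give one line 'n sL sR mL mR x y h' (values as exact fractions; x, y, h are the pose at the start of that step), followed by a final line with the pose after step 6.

0 40/333 8/53 788/17649 -1604/17649 -6 -7 W
1 4/25 20/137 298/3425 -226/3425 -5 -7 N
2 40/289 40/353 8340/102017 -4500/102017 -5 -6 E
3 10/97 1/9 83/1746 -52/873 -4 -6 S
4 40/281 40/221 3220/62101 -6820/62101 -4 -5 W
5 20/109 4/25 282/2725 -186/2725 -3 -5 N
6 40/269 8/65 1524/17485 -852/17485 -3 -4 E
final -2 -4 S

n=0: pose=(-6,-7,W); sL=40/333, sR=8/53; mL=788/17649, mR=-1604/17649; mL+mR=-272/5883 → advance -1; mR−mL=-2392/17649 → turn -1·90°
n=1: pose=(-5,-7,N); sL=4/25, sR=20/137; mL=298/3425, mR=-226/3425; mL+mR=72/3425 → advance +1; mR−mL=-524/3425 → turn -1·90°
n=2: pose=(-5,-6,E); sL=40/289, sR=40/353; mL=8340/102017, mR=-4500/102017; mL+mR=3840/102017 → advance +1; mR−mL=-12840/102017 → turn -1·90°
n=3: pose=(-4,-6,S); sL=10/97, sR=1/9; mL=83/1746, mR=-52/873; mL+mR=-7/582 → advance -1; mR−mL=-187/1746 → turn -1·90°
n=4: pose=(-4,-5,W); sL=40/281, sR=40/221; mL=3220/62101, mR=-6820/62101; mL+mR=-3600/62101 → advance -1; mR−mL=-10040/62101 → turn -1·90°
n=5: pose=(-3,-5,N); sL=20/109, sR=4/25; mL=282/2725, mR=-186/2725; mL+mR=96/2725 → advance +1; mR−mL=-468/2725 → turn -1·90°
n=6: pose=(-3,-4,E); sL=40/269, sR=8/65; mL=1524/17485, mR=-852/17485; mL+mR=672/17485 → advance +1; mR−mL=-2376/17485 → turn -1·90°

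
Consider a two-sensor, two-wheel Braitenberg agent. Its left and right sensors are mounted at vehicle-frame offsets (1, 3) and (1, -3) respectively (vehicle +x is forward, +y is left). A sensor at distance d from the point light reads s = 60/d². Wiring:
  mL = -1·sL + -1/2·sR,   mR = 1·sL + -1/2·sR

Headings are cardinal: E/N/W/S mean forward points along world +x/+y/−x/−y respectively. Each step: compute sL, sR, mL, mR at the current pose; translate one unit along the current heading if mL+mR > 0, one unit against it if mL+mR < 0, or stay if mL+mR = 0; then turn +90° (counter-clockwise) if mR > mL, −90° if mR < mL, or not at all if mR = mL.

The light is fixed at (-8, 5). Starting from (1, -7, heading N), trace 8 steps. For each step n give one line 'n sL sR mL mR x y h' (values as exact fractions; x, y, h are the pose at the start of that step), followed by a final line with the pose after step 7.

0 60/157 12/53 -4122/8321 2238/8321 1 -7 N
1 3/16 15/41 -243/656 3/656 1 -8 W
2 12/73 12/49 -1026/3577 150/3577 2 -8 S
3 30/101 30/173 -6705/17473 3675/17473 2 -7 E
4 60/157 12/53 -4122/8321 2238/8321 1 -7 N
5 3/16 15/41 -243/656 3/656 1 -8 W
6 12/73 12/49 -1026/3577 150/3577 2 -8 S
7 30/101 30/173 -6705/17473 3675/17473 2 -7 E
final 1 -7 N

n=0: pose=(1,-7,N); sL=60/157, sR=12/53; mL=-4122/8321, mR=2238/8321; mL+mR=-12/53 → advance -1; mR−mL=120/157 → turn +1·90°
n=1: pose=(1,-8,W); sL=3/16, sR=15/41; mL=-243/656, mR=3/656; mL+mR=-15/41 → advance -1; mR−mL=3/8 → turn +1·90°
n=2: pose=(2,-8,S); sL=12/73, sR=12/49; mL=-1026/3577, mR=150/3577; mL+mR=-12/49 → advance -1; mR−mL=24/73 → turn +1·90°
n=3: pose=(2,-7,E); sL=30/101, sR=30/173; mL=-6705/17473, mR=3675/17473; mL+mR=-30/173 → advance -1; mR−mL=60/101 → turn +1·90°
n=4: pose=(1,-7,N); sL=60/157, sR=12/53; mL=-4122/8321, mR=2238/8321; mL+mR=-12/53 → advance -1; mR−mL=120/157 → turn +1·90°
n=5: pose=(1,-8,W); sL=3/16, sR=15/41; mL=-243/656, mR=3/656; mL+mR=-15/41 → advance -1; mR−mL=3/8 → turn +1·90°
n=6: pose=(2,-8,S); sL=12/73, sR=12/49; mL=-1026/3577, mR=150/3577; mL+mR=-12/49 → advance -1; mR−mL=24/73 → turn +1·90°
n=7: pose=(2,-7,E); sL=30/101, sR=30/173; mL=-6705/17473, mR=3675/17473; mL+mR=-30/173 → advance -1; mR−mL=60/101 → turn +1·90°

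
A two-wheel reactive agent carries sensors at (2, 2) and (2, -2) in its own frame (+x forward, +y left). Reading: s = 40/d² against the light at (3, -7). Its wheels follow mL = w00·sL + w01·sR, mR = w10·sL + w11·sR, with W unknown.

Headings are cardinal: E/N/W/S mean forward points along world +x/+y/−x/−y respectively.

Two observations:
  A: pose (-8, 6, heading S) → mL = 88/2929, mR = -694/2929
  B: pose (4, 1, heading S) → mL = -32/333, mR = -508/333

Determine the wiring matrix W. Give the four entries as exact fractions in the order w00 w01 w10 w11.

1/2 -1/2 -1/2 -1

obs A: pose=(-8,6,S) → sL=20/101, sR=4/29, mL=88/2929, mR=-694/2929
obs B: pose=(4,1,S) → sL=8/9, sR=40/37, mL=-32/333, mR=-508/333
sensor matrix S = [[20/101, 4/29], [8/9, 40/37]]; det S = 89216/975357
solve [mL_A; mL_B] = S·[w00; w01] and [mR_A; mR_B] = S·[w10; w11]:
  w00 = 1/2, w01 = -1/2, w10 = -1/2, w11 = -1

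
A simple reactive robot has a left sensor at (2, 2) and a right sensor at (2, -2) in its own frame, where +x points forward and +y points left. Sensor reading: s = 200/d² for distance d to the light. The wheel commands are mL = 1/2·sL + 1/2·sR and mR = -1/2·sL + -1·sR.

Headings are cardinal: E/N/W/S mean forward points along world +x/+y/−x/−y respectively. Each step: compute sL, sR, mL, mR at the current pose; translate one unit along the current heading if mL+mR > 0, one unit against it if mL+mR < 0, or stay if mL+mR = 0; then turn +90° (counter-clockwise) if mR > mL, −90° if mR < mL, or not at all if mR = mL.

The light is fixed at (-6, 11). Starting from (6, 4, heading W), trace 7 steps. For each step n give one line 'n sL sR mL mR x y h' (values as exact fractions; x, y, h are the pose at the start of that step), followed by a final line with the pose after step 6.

n=0: pose=(6,4,W); sL=200/181, sR=8/5; mL=1224/905, mR=-1948/905; mL+mR=-4/5 → advance -1; mR−mL=-3172/905 → turn -1·90°
n=1: pose=(7,4,N); sL=100/73, sR=4/5; mL=396/365, mR=-542/365; mL+mR=-2/5 → advance -1; mR−mL=-938/365 → turn -1·90°
n=2: pose=(7,3,E); sL=200/261, sR=8/13; mL=2344/3393, mR=-3388/3393; mL+mR=-4/13 → advance -1; mR−mL=-5732/3393 → turn -1·90°
n=3: pose=(6,3,S); sL=25/37, sR=1; mL=31/37, mR=-99/74; mL+mR=-1/2 → advance -1; mR−mL=-161/74 → turn -1·90°
n=4: pose=(6,4,W); sL=200/181, sR=8/5; mL=1224/905, mR=-1948/905; mL+mR=-4/5 → advance -1; mR−mL=-3172/905 → turn -1·90°
n=5: pose=(7,4,N); sL=100/73, sR=4/5; mL=396/365, mR=-542/365; mL+mR=-2/5 → advance -1; mR−mL=-938/365 → turn -1·90°
n=6: pose=(7,3,E); sL=200/261, sR=8/13; mL=2344/3393, mR=-3388/3393; mL+mR=-4/13 → advance -1; mR−mL=-5732/3393 → turn -1·90°

0 200/181 8/5 1224/905 -1948/905 6 4 W
1 100/73 4/5 396/365 -542/365 7 4 N
2 200/261 8/13 2344/3393 -3388/3393 7 3 E
3 25/37 1 31/37 -99/74 6 3 S
4 200/181 8/5 1224/905 -1948/905 6 4 W
5 100/73 4/5 396/365 -542/365 7 4 N
6 200/261 8/13 2344/3393 -3388/3393 7 3 E
final 6 3 S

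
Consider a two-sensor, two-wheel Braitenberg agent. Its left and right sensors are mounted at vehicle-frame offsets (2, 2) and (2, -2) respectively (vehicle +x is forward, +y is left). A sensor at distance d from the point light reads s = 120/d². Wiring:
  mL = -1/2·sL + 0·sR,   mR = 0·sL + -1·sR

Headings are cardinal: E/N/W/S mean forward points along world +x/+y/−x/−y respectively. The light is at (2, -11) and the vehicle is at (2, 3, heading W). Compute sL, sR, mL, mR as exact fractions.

left sensor world pos  = (0, 1); dL² = 148
right sensor world pos = (0, 5); dR² = 260
sL = 120/148 = 30/37
sR = 120/260 = 6/13
mL = -1/2·sL + 0·sR = -15/37
mR = 0·sL + -1·sR = -6/13

30/37 6/13 -15/37 -6/13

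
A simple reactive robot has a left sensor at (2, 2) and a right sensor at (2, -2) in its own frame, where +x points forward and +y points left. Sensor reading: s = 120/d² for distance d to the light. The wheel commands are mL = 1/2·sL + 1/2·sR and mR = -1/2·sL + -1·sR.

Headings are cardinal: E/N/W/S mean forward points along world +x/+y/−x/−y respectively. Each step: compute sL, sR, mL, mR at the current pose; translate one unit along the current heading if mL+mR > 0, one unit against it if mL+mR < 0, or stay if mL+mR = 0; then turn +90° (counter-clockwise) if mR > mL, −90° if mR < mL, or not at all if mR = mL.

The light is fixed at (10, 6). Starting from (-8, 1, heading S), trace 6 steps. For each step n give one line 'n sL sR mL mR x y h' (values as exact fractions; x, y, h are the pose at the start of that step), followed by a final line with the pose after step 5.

n=0: pose=(-8,1,S); sL=24/61, sR=120/449; mL=9048/27389, mR=-12708/27389; mL+mR=-60/449 → advance -1; mR−mL=-21756/27389 → turn -1·90°
n=1: pose=(-8,2,W); sL=30/109, sR=30/101; mL=3150/11009, mR=-4785/11009; mL+mR=-15/101 → advance -1; mR−mL=-7935/11009 → turn -1·90°
n=2: pose=(-7,2,N); sL=24/73, sR=120/229; mL=7128/16717, mR=-11508/16717; mL+mR=-60/229 → advance -1; mR−mL=-18636/16717 → turn -1·90°
n=3: pose=(-7,1,E); sL=20/39, sR=60/137; mL=2540/5343, mR=-3710/5343; mL+mR=-30/137 → advance -1; mR−mL=-6250/5343 → turn -1·90°
n=4: pose=(-8,1,S); sL=24/61, sR=120/449; mL=9048/27389, mR=-12708/27389; mL+mR=-60/449 → advance -1; mR−mL=-21756/27389 → turn -1·90°
n=5: pose=(-8,2,W); sL=30/109, sR=30/101; mL=3150/11009, mR=-4785/11009; mL+mR=-15/101 → advance -1; mR−mL=-7935/11009 → turn -1·90°

0 24/61 120/449 9048/27389 -12708/27389 -8 1 S
1 30/109 30/101 3150/11009 -4785/11009 -8 2 W
2 24/73 120/229 7128/16717 -11508/16717 -7 2 N
3 20/39 60/137 2540/5343 -3710/5343 -7 1 E
4 24/61 120/449 9048/27389 -12708/27389 -8 1 S
5 30/109 30/101 3150/11009 -4785/11009 -8 2 W
final -7 2 N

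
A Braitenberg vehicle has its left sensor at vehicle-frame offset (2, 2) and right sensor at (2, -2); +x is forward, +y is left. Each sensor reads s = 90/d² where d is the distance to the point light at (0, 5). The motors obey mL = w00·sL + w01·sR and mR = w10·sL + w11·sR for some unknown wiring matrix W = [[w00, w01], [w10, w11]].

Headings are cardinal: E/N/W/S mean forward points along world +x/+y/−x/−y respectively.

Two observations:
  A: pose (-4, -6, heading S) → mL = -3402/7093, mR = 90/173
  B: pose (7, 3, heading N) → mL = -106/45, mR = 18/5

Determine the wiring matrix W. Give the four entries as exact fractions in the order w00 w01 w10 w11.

obs A: pose=(-4,-6,S) → sL=90/173, sR=18/41, mL=-3402/7093, mR=90/173
obs B: pose=(7,3,N) → sL=18/5, sR=10/9, mL=-106/45, mR=18/5
sensor matrix S = [[90/173, 18/41], [18/5, 10/9]]; det S = -35552/35465
solve [mL_A; mL_B] = S·[w00; w01] and [mR_A; mR_B] = S·[w10; w11]:
  w00 = -1/2, w01 = -1/2, w10 = 1, w11 = 0

-1/2 -1/2 1 0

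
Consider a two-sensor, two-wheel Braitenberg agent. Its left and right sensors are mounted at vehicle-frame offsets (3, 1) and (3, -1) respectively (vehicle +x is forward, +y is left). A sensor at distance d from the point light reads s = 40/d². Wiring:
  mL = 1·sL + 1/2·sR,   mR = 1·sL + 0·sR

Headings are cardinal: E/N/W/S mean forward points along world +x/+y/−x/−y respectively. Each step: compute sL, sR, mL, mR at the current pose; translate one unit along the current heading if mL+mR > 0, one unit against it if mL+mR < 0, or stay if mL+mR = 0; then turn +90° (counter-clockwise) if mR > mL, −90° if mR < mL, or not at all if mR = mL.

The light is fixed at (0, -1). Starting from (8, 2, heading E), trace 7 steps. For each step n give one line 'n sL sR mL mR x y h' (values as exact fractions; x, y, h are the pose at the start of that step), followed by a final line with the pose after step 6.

0 40/137 8/25 1548/3425 40/137 8 2 E
1 2/5 5/8 57/80 2/5 9 2 S
2 40/37 8/9 508/333 40/37 9 1 W
3 20/37 20/53 1430/1961 20/37 8 1 N
4 40/137 8/25 1548/3425 40/137 8 2 E
5 2/5 5/8 57/80 2/5 9 2 S
6 40/37 8/9 508/333 40/37 9 1 W
final 8 1 N

n=0: pose=(8,2,E); sL=40/137, sR=8/25; mL=1548/3425, mR=40/137; mL+mR=2548/3425 → advance +1; mR−mL=-4/25 → turn -1·90°
n=1: pose=(9,2,S); sL=2/5, sR=5/8; mL=57/80, mR=2/5; mL+mR=89/80 → advance +1; mR−mL=-5/16 → turn -1·90°
n=2: pose=(9,1,W); sL=40/37, sR=8/9; mL=508/333, mR=40/37; mL+mR=868/333 → advance +1; mR−mL=-4/9 → turn -1·90°
n=3: pose=(8,1,N); sL=20/37, sR=20/53; mL=1430/1961, mR=20/37; mL+mR=2490/1961 → advance +1; mR−mL=-10/53 → turn -1·90°
n=4: pose=(8,2,E); sL=40/137, sR=8/25; mL=1548/3425, mR=40/137; mL+mR=2548/3425 → advance +1; mR−mL=-4/25 → turn -1·90°
n=5: pose=(9,2,S); sL=2/5, sR=5/8; mL=57/80, mR=2/5; mL+mR=89/80 → advance +1; mR−mL=-5/16 → turn -1·90°
n=6: pose=(9,1,W); sL=40/37, sR=8/9; mL=508/333, mR=40/37; mL+mR=868/333 → advance +1; mR−mL=-4/9 → turn -1·90°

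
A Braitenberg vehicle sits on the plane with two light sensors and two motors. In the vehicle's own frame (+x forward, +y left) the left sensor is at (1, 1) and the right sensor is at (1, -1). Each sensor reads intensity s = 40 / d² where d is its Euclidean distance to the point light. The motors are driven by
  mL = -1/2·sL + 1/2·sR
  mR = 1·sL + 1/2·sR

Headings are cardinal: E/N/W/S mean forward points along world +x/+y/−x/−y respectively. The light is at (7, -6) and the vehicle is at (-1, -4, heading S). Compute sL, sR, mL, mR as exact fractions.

4/5 20/41 -32/205 214/205

left sensor world pos  = (0, -5); dL² = 50
right sensor world pos = (-2, -5); dR² = 82
sL = 40/50 = 4/5
sR = 40/82 = 20/41
mL = -1/2·sL + 1/2·sR = -32/205
mR = 1·sL + 1/2·sR = 214/205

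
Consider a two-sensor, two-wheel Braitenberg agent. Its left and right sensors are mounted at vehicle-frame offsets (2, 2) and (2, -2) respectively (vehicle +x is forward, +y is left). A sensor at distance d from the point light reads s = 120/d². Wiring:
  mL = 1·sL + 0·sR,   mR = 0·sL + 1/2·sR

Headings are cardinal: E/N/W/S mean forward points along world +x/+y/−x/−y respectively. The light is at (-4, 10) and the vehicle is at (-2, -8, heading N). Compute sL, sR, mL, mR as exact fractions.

15/32 15/34 15/32 15/68

left sensor world pos  = (-4, -6); dL² = 256
right sensor world pos = (0, -6); dR² = 272
sL = 120/256 = 15/32
sR = 120/272 = 15/34
mL = 1·sL + 0·sR = 15/32
mR = 0·sL + 1/2·sR = 15/68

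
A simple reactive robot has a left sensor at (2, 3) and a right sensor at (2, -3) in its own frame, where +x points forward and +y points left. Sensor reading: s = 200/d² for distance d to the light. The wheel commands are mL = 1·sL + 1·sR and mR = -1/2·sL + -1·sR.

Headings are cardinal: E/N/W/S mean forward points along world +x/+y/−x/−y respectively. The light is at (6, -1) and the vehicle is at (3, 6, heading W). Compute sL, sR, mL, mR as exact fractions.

left sensor world pos  = (1, 3); dL² = 41
right sensor world pos = (1, 9); dR² = 125
sL = 200/41 = 200/41
sR = 200/125 = 8/5
mL = 1·sL + 1·sR = 1328/205
mR = -1/2·sL + -1·sR = -828/205

200/41 8/5 1328/205 -828/205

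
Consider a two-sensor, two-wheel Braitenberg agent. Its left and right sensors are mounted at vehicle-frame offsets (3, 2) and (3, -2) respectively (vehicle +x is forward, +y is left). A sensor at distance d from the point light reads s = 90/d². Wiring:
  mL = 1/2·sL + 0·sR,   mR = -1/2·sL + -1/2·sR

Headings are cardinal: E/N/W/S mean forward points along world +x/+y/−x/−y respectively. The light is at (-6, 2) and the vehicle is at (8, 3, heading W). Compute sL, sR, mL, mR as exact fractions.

45/61 9/13 45/122 -567/793

left sensor world pos  = (5, 1); dL² = 122
right sensor world pos = (5, 5); dR² = 130
sL = 90/122 = 45/61
sR = 90/130 = 9/13
mL = 1/2·sL + 0·sR = 45/122
mR = -1/2·sL + -1/2·sR = -567/793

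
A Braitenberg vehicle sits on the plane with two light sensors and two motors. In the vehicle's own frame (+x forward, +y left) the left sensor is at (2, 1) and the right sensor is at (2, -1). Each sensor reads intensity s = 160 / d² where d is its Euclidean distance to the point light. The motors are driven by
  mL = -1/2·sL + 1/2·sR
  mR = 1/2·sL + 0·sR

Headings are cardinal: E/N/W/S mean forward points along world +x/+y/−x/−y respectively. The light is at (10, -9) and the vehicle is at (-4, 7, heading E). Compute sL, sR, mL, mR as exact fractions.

left sensor world pos  = (-2, 8); dL² = 433
right sensor world pos = (-2, 6); dR² = 369
sL = 160/433 = 160/433
sR = 160/369 = 160/369
mL = -1/2·sL + 1/2·sR = 5120/159777
mR = 1/2·sL + 0·sR = 80/433

160/433 160/369 5120/159777 80/433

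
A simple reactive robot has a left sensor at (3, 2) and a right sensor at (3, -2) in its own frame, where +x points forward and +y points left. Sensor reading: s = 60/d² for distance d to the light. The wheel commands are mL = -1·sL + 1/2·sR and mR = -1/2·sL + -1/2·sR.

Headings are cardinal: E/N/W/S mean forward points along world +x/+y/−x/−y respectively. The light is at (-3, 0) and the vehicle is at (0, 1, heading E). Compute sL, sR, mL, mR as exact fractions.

4/3 60/37 -58/111 -164/111

left sensor world pos  = (3, 3); dL² = 45
right sensor world pos = (3, -1); dR² = 37
sL = 60/45 = 4/3
sR = 60/37 = 60/37
mL = -1·sL + 1/2·sR = -58/111
mR = -1/2·sL + -1/2·sR = -164/111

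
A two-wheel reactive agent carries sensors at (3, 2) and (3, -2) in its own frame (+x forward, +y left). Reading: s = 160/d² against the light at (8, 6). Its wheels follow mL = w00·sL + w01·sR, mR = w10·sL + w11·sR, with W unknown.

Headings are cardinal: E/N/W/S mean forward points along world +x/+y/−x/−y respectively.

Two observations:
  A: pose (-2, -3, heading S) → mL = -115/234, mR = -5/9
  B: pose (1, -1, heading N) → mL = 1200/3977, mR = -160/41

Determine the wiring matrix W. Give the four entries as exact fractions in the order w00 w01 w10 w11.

-1 1/2 0 -1

obs A: pose=(-2,-3,S) → sL=10/13, sR=5/9, mL=-115/234, mR=-5/9
obs B: pose=(1,-1,N) → sL=160/97, sR=160/41, mL=1200/3977, mR=-160/41
sensor matrix S = [[10/13, 5/9], [160/97, 160/41]]; det S = 970400/465309
solve [mL_A; mL_B] = S·[w00; w01] and [mR_A; mR_B] = S·[w10; w11]:
  w00 = -1, w01 = 1/2, w10 = 0, w11 = -1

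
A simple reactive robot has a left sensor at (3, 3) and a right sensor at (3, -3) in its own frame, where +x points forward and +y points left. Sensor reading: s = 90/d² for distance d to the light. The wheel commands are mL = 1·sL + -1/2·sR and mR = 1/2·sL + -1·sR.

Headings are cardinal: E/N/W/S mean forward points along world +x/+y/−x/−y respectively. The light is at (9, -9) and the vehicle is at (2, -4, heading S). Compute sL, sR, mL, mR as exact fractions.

9/2 45/52 423/104 18/13

left sensor world pos  = (5, -7); dL² = 20
right sensor world pos = (-1, -7); dR² = 104
sL = 90/20 = 9/2
sR = 90/104 = 45/52
mL = 1·sL + -1/2·sR = 423/104
mR = 1/2·sL + -1·sR = 18/13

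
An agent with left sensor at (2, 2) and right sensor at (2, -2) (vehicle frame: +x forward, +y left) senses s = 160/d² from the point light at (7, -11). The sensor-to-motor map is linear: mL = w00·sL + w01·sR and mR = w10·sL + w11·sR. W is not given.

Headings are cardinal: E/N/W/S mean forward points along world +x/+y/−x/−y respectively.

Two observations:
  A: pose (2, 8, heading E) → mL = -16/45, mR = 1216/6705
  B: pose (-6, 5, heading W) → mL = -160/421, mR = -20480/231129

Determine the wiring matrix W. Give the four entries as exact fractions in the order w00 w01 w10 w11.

-1 0 -1 1

obs A: pose=(2,8,E) → sL=16/45, sR=80/149, mL=-16/45, mR=1216/6705
obs B: pose=(-6,5,W) → sL=160/421, sR=160/549, mL=-160/421, mR=-20480/231129
sensor matrix S = [[16/45, 80/149], [160/421, 160/549]]; det S = -31127552/309943989
solve [mL_A; mL_B] = S·[w00; w01] and [mR_A; mR_B] = S·[w10; w11]:
  w00 = -1, w01 = 0, w10 = -1, w11 = 1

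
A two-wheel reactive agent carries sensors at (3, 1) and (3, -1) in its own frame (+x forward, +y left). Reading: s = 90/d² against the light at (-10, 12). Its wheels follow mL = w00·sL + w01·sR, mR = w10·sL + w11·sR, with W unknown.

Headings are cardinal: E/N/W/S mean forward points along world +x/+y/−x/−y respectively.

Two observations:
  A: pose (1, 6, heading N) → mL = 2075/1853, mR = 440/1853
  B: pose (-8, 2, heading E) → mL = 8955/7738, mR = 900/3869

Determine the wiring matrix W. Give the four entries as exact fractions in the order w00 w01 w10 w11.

obs A: pose=(1,6,N) → sL=90/109, sR=10/17, mL=2075/1853, mR=440/1853
obs B: pose=(-8,2,E) → sL=45/53, sR=45/73, mL=8955/7738, mR=900/3869
sensor matrix S = [[90/109, 10/17], [45/53, 45/73]]; det S = 68400/7169257
solve [mL_A; mL_B] = S·[w00; w01] and [mR_A; mR_B] = S·[w10; w11]:
  w00 = 1, w01 = 1/2, w10 = 1, w11 = -1

1 1/2 1 -1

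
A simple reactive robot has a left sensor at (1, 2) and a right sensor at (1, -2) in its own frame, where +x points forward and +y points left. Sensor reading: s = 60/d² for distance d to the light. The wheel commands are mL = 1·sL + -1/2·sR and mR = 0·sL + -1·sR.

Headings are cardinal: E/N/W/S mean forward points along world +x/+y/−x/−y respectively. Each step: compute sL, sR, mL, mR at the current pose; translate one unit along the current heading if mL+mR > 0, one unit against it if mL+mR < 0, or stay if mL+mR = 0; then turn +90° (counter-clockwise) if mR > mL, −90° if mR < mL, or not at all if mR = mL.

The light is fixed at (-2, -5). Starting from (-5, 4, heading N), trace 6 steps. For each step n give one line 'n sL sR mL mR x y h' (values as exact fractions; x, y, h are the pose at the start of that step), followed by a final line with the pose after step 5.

n=0: pose=(-5,4,N); sL=12/25, sR=60/101; mL=462/2525, mR=-60/101; mL+mR=-1038/2525 → advance -1; mR−mL=-1962/2525 → turn -1·90°
n=1: pose=(-5,3,E); sL=15/26, sR=3/2; mL=-9/52, mR=-3/2; mL+mR=-87/52 → advance -1; mR−mL=-69/52 → turn -1·90°
n=2: pose=(-6,3,S); sL=60/53, sR=12/17; mL=702/901, mR=-12/17; mL+mR=66/901 → advance +1; mR−mL=-1338/901 → turn -1·90°
n=3: pose=(-6,2,W); sL=6/5, sR=30/53; mL=243/265, mR=-30/53; mL+mR=93/265 → advance +1; mR−mL=-393/265 → turn -1·90°
n=4: pose=(-7,2,N); sL=60/113, sR=60/73; mL=990/8249, mR=-60/73; mL+mR=-5790/8249 → advance -1; mR−mL=-7770/8249 → turn -1·90°
n=5: pose=(-7,1,E); sL=3/4, sR=15/8; mL=-3/16, mR=-15/8; mL+mR=-33/16 → advance -1; mR−mL=-27/16 → turn -1·90°

0 12/25 60/101 462/2525 -60/101 -5 4 N
1 15/26 3/2 -9/52 -3/2 -5 3 E
2 60/53 12/17 702/901 -12/17 -6 3 S
3 6/5 30/53 243/265 -30/53 -6 2 W
4 60/113 60/73 990/8249 -60/73 -7 2 N
5 3/4 15/8 -3/16 -15/8 -7 1 E
final -8 1 S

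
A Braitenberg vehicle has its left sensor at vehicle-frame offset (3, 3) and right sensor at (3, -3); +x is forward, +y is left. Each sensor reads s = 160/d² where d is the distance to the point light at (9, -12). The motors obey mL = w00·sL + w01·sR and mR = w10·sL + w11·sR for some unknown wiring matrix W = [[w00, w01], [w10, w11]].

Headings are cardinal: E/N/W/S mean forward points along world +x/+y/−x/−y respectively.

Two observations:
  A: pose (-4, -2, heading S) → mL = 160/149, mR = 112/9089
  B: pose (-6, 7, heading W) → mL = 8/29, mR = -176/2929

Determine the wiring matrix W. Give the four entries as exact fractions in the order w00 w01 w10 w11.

1 0 1/2 -1

obs A: pose=(-4,-2,S) → sL=160/149, sR=32/61, mL=160/149, mR=112/9089
obs B: pose=(-6,7,W) → sL=8/29, sR=20/101, mL=8/29, mR=-176/2929
sensor matrix S = [[160/149, 32/61], [8/29, 20/101]]; det S = 1808256/26621681
solve [mL_A; mL_B] = S·[w00; w01] and [mR_A; mR_B] = S·[w10; w11]:
  w00 = 1, w01 = 0, w10 = 1/2, w11 = -1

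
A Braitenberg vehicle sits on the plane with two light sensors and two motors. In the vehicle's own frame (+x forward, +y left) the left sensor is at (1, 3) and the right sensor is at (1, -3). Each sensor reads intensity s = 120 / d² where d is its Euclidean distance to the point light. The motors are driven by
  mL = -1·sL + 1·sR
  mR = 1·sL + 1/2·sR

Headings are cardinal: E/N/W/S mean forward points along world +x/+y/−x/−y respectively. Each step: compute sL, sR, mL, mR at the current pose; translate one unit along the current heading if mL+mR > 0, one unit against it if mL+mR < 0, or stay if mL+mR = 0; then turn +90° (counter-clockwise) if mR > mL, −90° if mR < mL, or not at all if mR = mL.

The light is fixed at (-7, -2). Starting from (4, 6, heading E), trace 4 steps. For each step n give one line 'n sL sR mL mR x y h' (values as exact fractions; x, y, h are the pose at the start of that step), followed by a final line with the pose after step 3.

0 24/53 120/169 2304/8957 7236/8957 4 6 E
1 20/27 20/51 -160/459 430/459 5 6 N
2 120/157 24/53 -2592/8321 8244/8321 5 7 W
3 6/13 15/16 99/208 387/416 4 7 S
final 4 6 E

n=0: pose=(4,6,E); sL=24/53, sR=120/169; mL=2304/8957, mR=7236/8957; mL+mR=180/169 → advance +1; mR−mL=4932/8957 → turn +1·90°
n=1: pose=(5,6,N); sL=20/27, sR=20/51; mL=-160/459, mR=430/459; mL+mR=10/17 → advance +1; mR−mL=590/459 → turn +1·90°
n=2: pose=(5,7,W); sL=120/157, sR=24/53; mL=-2592/8321, mR=8244/8321; mL+mR=36/53 → advance +1; mR−mL=10836/8321 → turn +1·90°
n=3: pose=(4,7,S); sL=6/13, sR=15/16; mL=99/208, mR=387/416; mL+mR=45/32 → advance +1; mR−mL=189/416 → turn +1·90°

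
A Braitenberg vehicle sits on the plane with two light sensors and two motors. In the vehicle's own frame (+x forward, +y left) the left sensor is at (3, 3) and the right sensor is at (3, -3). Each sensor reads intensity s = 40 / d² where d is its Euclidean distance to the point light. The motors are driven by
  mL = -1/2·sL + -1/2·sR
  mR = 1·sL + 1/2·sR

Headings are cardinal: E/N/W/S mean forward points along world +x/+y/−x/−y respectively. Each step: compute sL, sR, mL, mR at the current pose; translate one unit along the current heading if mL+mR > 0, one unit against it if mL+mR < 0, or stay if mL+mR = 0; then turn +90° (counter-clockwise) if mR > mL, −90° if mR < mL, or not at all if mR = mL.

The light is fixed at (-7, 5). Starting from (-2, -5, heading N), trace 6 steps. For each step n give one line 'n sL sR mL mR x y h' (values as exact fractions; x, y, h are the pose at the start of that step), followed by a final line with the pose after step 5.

0 40/53 40/113 -3320/5989 5580/5989 -2 -5 N
1 10/37 1 -47/74 57/74 -2 -4 W
2 40/193 8/29 -1352/5597 1932/5597 -3 -4 S
3 20/49 20/109 -1580/5341 2670/5341 -3 -5 E
4 40/53 40/113 -3320/5989 5580/5989 -2 -5 N
5 10/37 1 -47/74 57/74 -2 -4 W
final -3 -4 S

n=0: pose=(-2,-5,N); sL=40/53, sR=40/113; mL=-3320/5989, mR=5580/5989; mL+mR=20/53 → advance +1; mR−mL=8900/5989 → turn +1·90°
n=1: pose=(-2,-4,W); sL=10/37, sR=1; mL=-47/74, mR=57/74; mL+mR=5/37 → advance +1; mR−mL=52/37 → turn +1·90°
n=2: pose=(-3,-4,S); sL=40/193, sR=8/29; mL=-1352/5597, mR=1932/5597; mL+mR=20/193 → advance +1; mR−mL=3284/5597 → turn +1·90°
n=3: pose=(-3,-5,E); sL=20/49, sR=20/109; mL=-1580/5341, mR=2670/5341; mL+mR=10/49 → advance +1; mR−mL=4250/5341 → turn +1·90°
n=4: pose=(-2,-5,N); sL=40/53, sR=40/113; mL=-3320/5989, mR=5580/5989; mL+mR=20/53 → advance +1; mR−mL=8900/5989 → turn +1·90°
n=5: pose=(-2,-4,W); sL=10/37, sR=1; mL=-47/74, mR=57/74; mL+mR=5/37 → advance +1; mR−mL=52/37 → turn +1·90°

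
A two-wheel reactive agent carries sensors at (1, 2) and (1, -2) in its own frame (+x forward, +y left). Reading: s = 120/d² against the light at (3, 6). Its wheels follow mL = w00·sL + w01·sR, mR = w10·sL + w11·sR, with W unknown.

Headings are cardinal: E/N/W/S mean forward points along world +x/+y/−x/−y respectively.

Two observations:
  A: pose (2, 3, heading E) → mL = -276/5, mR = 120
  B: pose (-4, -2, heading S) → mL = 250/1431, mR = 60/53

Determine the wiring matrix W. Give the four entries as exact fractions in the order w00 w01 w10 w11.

-1/2 1 1 0

obs A: pose=(2,3,E) → sL=120, sR=24/5, mL=-276/5, mR=120
obs B: pose=(-4,-2,S) → sL=60/53, sR=20/27, mL=250/1431, mR=60/53
sensor matrix S = [[120, 24/5], [60/53, 20/27]]; det S = 39808/477
solve [mL_A; mL_B] = S·[w00; w01] and [mR_A; mR_B] = S·[w10; w11]:
  w00 = -1/2, w01 = 1, w10 = 1, w11 = 0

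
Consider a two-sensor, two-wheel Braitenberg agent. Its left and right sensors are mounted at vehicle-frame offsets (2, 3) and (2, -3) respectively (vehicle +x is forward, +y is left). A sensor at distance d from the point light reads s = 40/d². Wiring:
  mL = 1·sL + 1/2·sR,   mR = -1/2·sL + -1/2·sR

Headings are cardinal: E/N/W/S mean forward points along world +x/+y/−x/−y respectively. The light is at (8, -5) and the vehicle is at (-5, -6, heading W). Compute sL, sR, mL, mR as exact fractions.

40/241 40/229 13980/55189 -9400/55189

left sensor world pos  = (-7, -9); dL² = 241
right sensor world pos = (-7, -3); dR² = 229
sL = 40/241 = 40/241
sR = 40/229 = 40/229
mL = 1·sL + 1/2·sR = 13980/55189
mR = -1/2·sL + -1/2·sR = -9400/55189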